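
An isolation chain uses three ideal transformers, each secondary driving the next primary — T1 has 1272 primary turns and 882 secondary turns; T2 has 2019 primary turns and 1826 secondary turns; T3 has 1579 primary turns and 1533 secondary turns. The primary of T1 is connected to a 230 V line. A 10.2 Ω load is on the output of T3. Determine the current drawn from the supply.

Secondary of T1: V = 230.00 × 882/1272 = 159.48 V.
Secondary of T2: V = 159.48 × 1826/2019 = 144.24 V.
Secondary of T3: V = 144.24 × 1533/1579 = 140.03 V.
I_load = 140.03/10.2 = 13.729 A, so P_out = 140.03 × 13.729 = 1922.5 W.
All ideal ⇒ P_in = P_out, so I_supply = 1922.5/230 = 8.36 A.

I_supply ≈ 8.36 A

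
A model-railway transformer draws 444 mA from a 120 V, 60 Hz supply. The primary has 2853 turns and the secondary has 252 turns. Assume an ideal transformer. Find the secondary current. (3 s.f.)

I_s ≈ 5.03 A

I_s/I_p = N_p/N_s, so I_s = 0.444 × 2853/252 = 5.03 A.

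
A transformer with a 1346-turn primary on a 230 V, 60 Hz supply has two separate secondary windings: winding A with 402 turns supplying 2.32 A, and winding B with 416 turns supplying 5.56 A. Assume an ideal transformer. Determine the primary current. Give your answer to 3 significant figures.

V_A = 230 × 402/1346 = 68.692 V; V_B = 230 × 416/1346 = 71.085 V.
P_out = V_A I_A + V_B I_B = 68.692×2.32 + 71.085×5.56 = 159.37 + 395.23 = 554.60 W.
Ideal ⇒ P_in = P_out, so I_p = P_out/V_p = 554.60/230 = 2.41 A.

I_p ≈ 2.41 A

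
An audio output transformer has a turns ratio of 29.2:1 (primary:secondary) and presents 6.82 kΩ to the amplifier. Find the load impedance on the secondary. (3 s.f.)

Z_s = Z_p/(N_p/N_s)² = 6820/29.2² = 8.00 Ω.

Z_s ≈ 8.00 Ω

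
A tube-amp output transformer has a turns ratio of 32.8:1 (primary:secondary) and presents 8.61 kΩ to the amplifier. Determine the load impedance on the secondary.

Z_s ≈ 8.00 Ω

Z_s = Z_p/(N_p/N_s)² = 8610/32.8² = 8.00 Ω.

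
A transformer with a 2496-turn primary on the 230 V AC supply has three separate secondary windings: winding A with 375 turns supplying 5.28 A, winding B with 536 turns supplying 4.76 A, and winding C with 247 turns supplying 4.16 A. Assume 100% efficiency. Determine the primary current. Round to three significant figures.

I_p ≈ 2.23 A

V_A = 230 × 375/2496 = 34.555 V; V_B = 230 × 536/2496 = 49.391 V; V_C = 230 × 247/2496 = 22.760 V.
P_out = V_A I_A + V_B I_B + V_C I_C = 34.555×5.28 + 49.391×4.76 + 22.760×4.16 = 182.45 + 235.10 + 94.683 = 512.24 W.
Ideal ⇒ P_in = P_out, so I_p = P_out/V_p = 512.24/230 = 2.23 A.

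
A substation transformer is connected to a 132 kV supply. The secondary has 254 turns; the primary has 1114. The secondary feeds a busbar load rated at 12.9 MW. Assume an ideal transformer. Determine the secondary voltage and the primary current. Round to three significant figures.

V_s ≈ 30100 V, I_p ≈ 97.7 A

V_s = V_p × N_s/N_p = 132000 × 254/1114 = 30097 V.
I_s = P/V_s = 1.29×10^7/30097 = 428.61 A.
I_p = I_s × N_s/N_p = 428.61 × 254/1114 = 97.7 A.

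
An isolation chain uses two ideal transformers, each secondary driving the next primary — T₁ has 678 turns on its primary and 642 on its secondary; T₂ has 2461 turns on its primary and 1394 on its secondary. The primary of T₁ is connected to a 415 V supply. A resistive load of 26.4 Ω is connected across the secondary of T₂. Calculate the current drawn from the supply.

I_supply ≈ 4.52 A

Secondary of T₁: V = 415.00 × 642/678 = 392.96 V.
Secondary of T₂: V = 392.96 × 1394/2461 = 222.59 V.
I_load = 222.59/26.4 = 8.4314 A, so P_out = 222.59 × 8.4314 = 1876.7 W.
All ideal ⇒ P_in = P_out, so I_supply = 1876.7/415 = 4.52 A.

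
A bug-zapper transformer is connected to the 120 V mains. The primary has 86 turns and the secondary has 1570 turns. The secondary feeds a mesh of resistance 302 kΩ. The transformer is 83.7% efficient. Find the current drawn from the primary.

V_s = 120 × 1570/86 = 2190.7 V.
I_s = V_s/R = 2190.7/302000 = 0.0072540 A.
P_out = V_s I_s = 2190.7 × 0.0072540 = 15.891 W.
P_in = P_out/η = 15.891/0.837 = 18.986 W.
I_p = P_in/V_p = 18.986/120 = 0.158 A.

I_p ≈ 0.158 A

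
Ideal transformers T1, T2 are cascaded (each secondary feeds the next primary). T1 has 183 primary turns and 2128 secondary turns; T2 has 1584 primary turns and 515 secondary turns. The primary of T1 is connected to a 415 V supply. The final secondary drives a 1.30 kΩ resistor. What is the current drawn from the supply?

After T1: V = 415.00 × 2128/183 = 4825.8 V.
After T2: V = 4825.8 × 515/1584 = 1569.0 V.
I_load = 1569.0/1300 = 1.2069 A, so P_out = 1569.0 × 1.2069 = 1893.6 W.
All ideal ⇒ P_in = P_out, so I_supply = 1893.6/415 = 4.56 A.

I_supply ≈ 4.56 A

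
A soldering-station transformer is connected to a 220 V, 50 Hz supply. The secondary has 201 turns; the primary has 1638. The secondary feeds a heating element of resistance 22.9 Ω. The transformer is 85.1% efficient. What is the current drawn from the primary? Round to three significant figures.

V_s = 220 × 201/1638 = 26.996 V.
I_s = V_s/R = 26.996/22.9 = 1.1789 A.
P_out = V_s I_s = 26.996 × 1.1789 = 31.825 W.
P_in = P_out/η = 31.825/0.851 = 37.398 W.
I_p = P_in/V_p = 37.398/220 = 0.170 A.

I_p ≈ 0.170 A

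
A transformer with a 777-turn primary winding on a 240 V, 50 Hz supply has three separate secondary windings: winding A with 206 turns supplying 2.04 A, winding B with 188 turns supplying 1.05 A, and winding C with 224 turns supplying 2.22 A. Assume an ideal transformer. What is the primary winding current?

V_A = 240 × 206/777 = 63.629 V; V_B = 240 × 188/777 = 58.069 V; V_C = 240 × 224/777 = 69.189 V.
P_out = V_A I_A + V_B I_B + V_C I_C = 63.629×2.04 + 58.069×1.05 + 69.189×2.22 = 129.80 + 60.973 + 153.60 = 344.38 W.
Ideal ⇒ P_in = P_out, so I_p = P_out/V_p = 344.38/240 = 1.43 A.

I_p ≈ 1.43 A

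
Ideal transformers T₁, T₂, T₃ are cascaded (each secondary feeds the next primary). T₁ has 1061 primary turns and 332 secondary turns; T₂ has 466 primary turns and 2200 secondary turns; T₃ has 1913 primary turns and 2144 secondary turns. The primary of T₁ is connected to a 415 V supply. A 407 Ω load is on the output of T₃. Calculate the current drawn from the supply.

Secondary of T₁: V = 415.00 × 332/1061 = 129.86 V.
Secondary of T₂: V = 129.86 × 2200/466 = 613.07 V.
Secondary of T₃: V = 613.07 × 2144/1913 = 687.10 V.
I_load = 687.10/407 = 1.6882 A, so P_out = 687.10 × 1.6882 = 1160.0 W.
All ideal ⇒ P_in = P_out, so I_supply = 1160.0/415 = 2.80 A.

I_supply ≈ 2.80 A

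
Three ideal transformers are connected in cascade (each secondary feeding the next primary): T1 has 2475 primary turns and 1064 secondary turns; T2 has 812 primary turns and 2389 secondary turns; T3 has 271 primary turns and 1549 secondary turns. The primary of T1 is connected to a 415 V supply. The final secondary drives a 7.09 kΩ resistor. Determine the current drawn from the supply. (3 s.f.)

Secondary of T1: V = 415.00 × 1064/2475 = 178.41 V.
Secondary of T2: V = 178.41 × 2389/812 = 524.90 V.
Secondary of T3: V = 524.90 × 1549/271 = 3000.2 V.
I_load = 3000.2/7090 = 0.42317 A, so P_out = 3000.2 × 0.42317 = 1269.6 W.
All ideal ⇒ P_in = P_out, so I_supply = 1269.6/415 = 3.06 A.

I_supply ≈ 3.06 A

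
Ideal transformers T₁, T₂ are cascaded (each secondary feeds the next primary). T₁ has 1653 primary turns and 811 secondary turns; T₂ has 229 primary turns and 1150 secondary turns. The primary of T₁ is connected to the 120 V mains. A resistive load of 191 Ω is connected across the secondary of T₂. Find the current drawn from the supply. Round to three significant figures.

After T₁: V = 120.00 × 811/1653 = 58.875 V.
After T₂: V = 58.875 × 1150/229 = 295.66 V.
I_load = 295.66/191 = 1.5480 A, so P_out = 295.66 × 1.5480 = 457.67 W.
All ideal ⇒ P_in = P_out, so I_supply = 457.67/120 = 3.81 A.

I_supply ≈ 3.81 A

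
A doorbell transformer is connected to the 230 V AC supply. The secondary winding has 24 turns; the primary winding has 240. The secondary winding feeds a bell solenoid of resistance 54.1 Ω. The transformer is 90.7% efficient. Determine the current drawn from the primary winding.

I_p ≈ 0.0469 A

V_s = 230 × 24/240 = 23.000 V.
I_s = V_s/R = 23.000/54.1 = 0.42514 A.
P_out = V_s I_s = 23.000 × 0.42514 = 9.7782 W.
P_in = P_out/η = 9.7782/0.907 = 10.781 W.
I_p = P_in/V_p = 10.781/230 = 0.0469 A.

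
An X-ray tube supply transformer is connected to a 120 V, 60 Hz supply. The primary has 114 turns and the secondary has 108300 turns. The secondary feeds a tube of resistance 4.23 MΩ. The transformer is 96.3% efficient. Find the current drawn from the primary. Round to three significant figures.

V_s = 120 × 108300/114 = 114000 V.
I_s = V_s/R = 114000/(4.23×10^6) = 0.026950 A.
P_out = V_s I_s = 114000 × 0.026950 = 3072.3 W.
P_in = P_out/η = 3072.3/0.963 = 3190.4 W.
I_p = P_in/V_p = 3190.4/120 = 26.6 A.

I_p ≈ 26.6 A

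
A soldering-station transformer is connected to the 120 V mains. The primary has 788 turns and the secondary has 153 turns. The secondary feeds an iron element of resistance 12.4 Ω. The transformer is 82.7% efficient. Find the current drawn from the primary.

V_s = 120 × 153/788 = 23.299 V.
I_s = V_s/R = 23.299/12.4 = 1.8790 A.
P_out = V_s I_s = 23.299 × 1.8790 = 43.780 W.
P_in = P_out/η = 43.780/0.827 = 52.938 W.
I_p = P_in/V_p = 52.938/120 = 0.441 A.

I_p ≈ 0.441 A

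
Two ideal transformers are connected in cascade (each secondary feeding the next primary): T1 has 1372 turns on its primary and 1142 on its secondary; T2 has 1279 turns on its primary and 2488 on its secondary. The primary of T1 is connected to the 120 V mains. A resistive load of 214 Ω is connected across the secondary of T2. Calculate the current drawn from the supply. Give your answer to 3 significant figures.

Secondary of T1: V = 120.00 × 1142/1372 = 99.883 V.
Secondary of T2: V = 99.883 × 2488/1279 = 194.30 V.
I_load = 194.30/214 = 0.90794 A, so P_out = 194.30 × 0.90794 = 176.41 W.
All ideal ⇒ P_in = P_out, so I_supply = 176.41/120 = 1.47 A.

I_supply ≈ 1.47 A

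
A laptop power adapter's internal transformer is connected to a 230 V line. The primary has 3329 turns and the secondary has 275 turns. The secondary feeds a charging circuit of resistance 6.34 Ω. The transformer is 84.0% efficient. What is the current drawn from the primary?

I_p ≈ 0.295 A

V_s = 230 × 275/3329 = 19.000 V.
I_s = V_s/R = 19.000/6.34 = 2.9968 A.
P_out = V_s I_s = 19.000 × 2.9968 = 56.938 W.
P_in = P_out/η = 56.938/0.840 = 67.784 W.
I_p = P_in/V_p = 67.784/230 = 0.295 A.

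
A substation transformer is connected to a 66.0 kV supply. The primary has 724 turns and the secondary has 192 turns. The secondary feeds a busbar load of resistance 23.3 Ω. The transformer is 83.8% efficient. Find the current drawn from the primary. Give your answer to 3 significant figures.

I_p ≈ 238 A

V_s = 66000 × 192/724 = 17503 V.
I_s = V_s/R = 17503/23.3 = 751.19 A.
P_out = V_s I_s = 17503 × 751.19 = 1.3148×10^7 W.
P_in = P_out/η = 1.3148×10^7/0.838 = 1.5690×10^7 W.
I_p = P_in/V_p = 1.5690×10^7/66000 = 238 A.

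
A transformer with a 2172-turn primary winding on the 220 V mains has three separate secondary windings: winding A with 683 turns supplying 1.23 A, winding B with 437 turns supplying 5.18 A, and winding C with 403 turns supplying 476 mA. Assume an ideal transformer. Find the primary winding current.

V_A = 220 × 683/2172 = 69.180 V; V_B = 220 × 437/2172 = 44.263 V; V_C = 220 × 403/2172 = 40.820 V.
P_out = V_A I_A + V_B I_B + V_C I_C = 69.180×1.23 + 44.263×5.18 + 40.820×0.476 = 85.092 + 229.28 + 19.430 = 333.81 W.
Ideal ⇒ P_in = P_out, so I_p = P_out/V_p = 333.81/220 = 1.52 A.

I_p ≈ 1.52 A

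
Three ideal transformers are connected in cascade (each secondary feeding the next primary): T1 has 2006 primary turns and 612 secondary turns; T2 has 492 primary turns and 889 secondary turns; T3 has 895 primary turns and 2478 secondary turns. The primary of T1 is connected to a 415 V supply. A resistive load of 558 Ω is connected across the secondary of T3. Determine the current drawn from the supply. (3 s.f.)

I_supply ≈ 1.73 A

Secondary of T1: V = 415.00 × 612/2006 = 126.61 V.
Secondary of T2: V = 126.61 × 889/492 = 228.77 V.
Secondary of T3: V = 228.77 × 2478/895 = 633.41 V.
I_load = 633.41/558 = 1.1351 A, so P_out = 633.41 × 1.1351 = 719.01 W.
All ideal ⇒ P_in = P_out, so I_supply = 719.01/415 = 1.73 A.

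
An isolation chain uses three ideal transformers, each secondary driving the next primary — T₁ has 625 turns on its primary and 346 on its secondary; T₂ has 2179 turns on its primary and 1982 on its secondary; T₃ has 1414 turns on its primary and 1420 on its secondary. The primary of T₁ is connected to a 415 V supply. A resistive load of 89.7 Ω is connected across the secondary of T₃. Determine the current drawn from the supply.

I_supply ≈ 1.18 A

Secondary of T₁: V = 415.00 × 346/625 = 229.74 V.
Secondary of T₂: V = 229.74 × 1982/2179 = 208.97 V.
Secondary of T₃: V = 208.97 × 1420/1414 = 209.86 V.
I_load = 209.86/89.7 = 2.3396 A, so P_out = 209.86 × 2.3396 = 490.98 W.
All ideal ⇒ P_in = P_out, so I_supply = 490.98/415 = 1.18 A.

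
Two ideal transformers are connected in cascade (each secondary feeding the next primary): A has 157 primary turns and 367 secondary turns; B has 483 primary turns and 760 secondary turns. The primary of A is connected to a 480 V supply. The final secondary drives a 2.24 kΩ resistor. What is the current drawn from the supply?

I_supply ≈ 2.90 A

Secondary of A: V = 480.00 × 367/157 = 1122.0 V.
Secondary of B: V = 1122.0 × 760/483 = 1765.5 V.
I_load = 1765.5/2240 = 0.78818 A, so P_out = 1765.5 × 0.78818 = 1391.6 W.
All ideal ⇒ P_in = P_out, so I_supply = 1391.6/480 = 2.90 A.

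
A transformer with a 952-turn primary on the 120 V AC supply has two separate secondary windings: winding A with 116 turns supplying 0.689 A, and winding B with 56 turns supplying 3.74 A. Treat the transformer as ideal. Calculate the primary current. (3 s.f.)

V_A = 120 × 116/952 = 14.622 V; V_B = 120 × 56/952 = 7.0588 V.
P_out = V_A I_A + V_B I_B = 14.622×0.689 + 7.0588×3.74 = 10.074 + 26.400 = 36.474 W.
Ideal ⇒ P_in = P_out, so I_p = P_out/V_p = 36.474/120 = 0.304 A.

I_p ≈ 0.304 A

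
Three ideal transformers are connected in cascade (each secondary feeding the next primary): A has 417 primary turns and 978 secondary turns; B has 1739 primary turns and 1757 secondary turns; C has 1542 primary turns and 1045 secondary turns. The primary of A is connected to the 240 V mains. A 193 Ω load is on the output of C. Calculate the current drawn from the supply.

Secondary of A: V = 240.00 × 978/417 = 562.88 V.
Secondary of B: V = 562.88 × 1757/1739 = 568.70 V.
Secondary of C: V = 568.70 × 1045/1542 = 385.41 V.
I_load = 385.41/193 = 1.9969 A, so P_out = 385.41 × 1.9969 = 769.62 W.
All ideal ⇒ P_in = P_out, so I_supply = 769.62/240 = 3.21 A.

I_supply ≈ 3.21 A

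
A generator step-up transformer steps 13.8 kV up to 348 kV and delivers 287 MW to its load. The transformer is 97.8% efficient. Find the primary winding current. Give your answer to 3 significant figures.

I_p ≈ 21300 A

P_in = P_out/η = 2.87×10^8/0.978 = 2.9346×10^8 W.
I_p = P_in/V_p = 2.9346×10^8/13800 = 21300 A.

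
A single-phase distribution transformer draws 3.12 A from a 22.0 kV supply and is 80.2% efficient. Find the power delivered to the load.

P_in = V_p I_p = 22000 × 3.12 = 68640 W.
P_out = η P_in = 0.802 × 68640 = 55000 W.

P_out ≈ 55000 W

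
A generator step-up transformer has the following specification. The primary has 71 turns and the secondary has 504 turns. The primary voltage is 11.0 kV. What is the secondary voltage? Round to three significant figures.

V_s ≈ 78100 V

V_s/V_p = N_s/N_p, so V_s = 11000 × 504/71 = 78100 V.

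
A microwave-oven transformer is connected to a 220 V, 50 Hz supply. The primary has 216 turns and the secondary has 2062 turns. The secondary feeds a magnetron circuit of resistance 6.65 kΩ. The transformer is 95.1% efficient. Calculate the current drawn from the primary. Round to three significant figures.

I_p ≈ 3.17 A

V_s = 220 × 2062/216 = 2100.2 V.
I_s = V_s/R = 2100.2/6650 = 0.31582 A.
P_out = V_s I_s = 2100.2 × 0.31582 = 663.27 W.
P_in = P_out/η = 663.27/0.951 = 697.45 W.
I_p = P_in/V_p = 697.45/220 = 3.17 A.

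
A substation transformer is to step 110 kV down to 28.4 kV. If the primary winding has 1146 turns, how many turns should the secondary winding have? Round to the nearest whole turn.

N_s = 296 turns

N_s/N_p = V_s/V_p, so N_s = 1146 × 28400/110000 = 295.9 ≈ 296 turns.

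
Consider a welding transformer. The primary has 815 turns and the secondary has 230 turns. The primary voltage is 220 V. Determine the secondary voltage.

V_s ≈ 62.1 V

V_s/V_p = N_s/N_p, so V_s = 220 × 230/815 = 62.1 V.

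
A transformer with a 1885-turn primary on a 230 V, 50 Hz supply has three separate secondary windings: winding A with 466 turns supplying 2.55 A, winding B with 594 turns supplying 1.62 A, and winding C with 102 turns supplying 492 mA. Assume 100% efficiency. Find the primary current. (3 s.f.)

I_p ≈ 1.17 A

V_A = 230 × 466/1885 = 56.859 V; V_B = 230 × 594/1885 = 72.477 V; V_C = 230 × 102/1885 = 12.446 V.
P_out = V_A I_A + V_B I_B + V_C I_C = 56.859×2.55 + 72.477×1.62 + 12.446×0.492 = 144.99 + 117.41 + 6.1232 = 268.53 W.
Ideal ⇒ P_in = P_out, so I_p = P_out/V_p = 268.53/230 = 1.17 A.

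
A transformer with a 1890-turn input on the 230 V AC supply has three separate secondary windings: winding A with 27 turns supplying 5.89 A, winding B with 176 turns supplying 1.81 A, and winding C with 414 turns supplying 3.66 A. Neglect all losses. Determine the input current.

I_in ≈ 1.05 A

V_A = 230 × 27/1890 = 3.2857 V; V_B = 230 × 176/1890 = 21.418 V; V_C = 230 × 414/1890 = 50.381 V.
P_out = V_A I_A + V_B I_B + V_C I_C = 3.2857×5.89 + 21.418×1.81 + 50.381×3.66 = 19.353 + 38.767 + 184.39 = 242.51 W.
Ideal ⇒ P_in = P_out, so I_in = P_out/V_in = 242.51/230 = 1.05 A.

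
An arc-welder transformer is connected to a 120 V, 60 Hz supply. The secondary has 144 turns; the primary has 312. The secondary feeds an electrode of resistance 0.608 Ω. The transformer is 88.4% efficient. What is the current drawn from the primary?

I_p ≈ 47.6 A

V_s = 120 × 144/312 = 55.385 V.
I_s = V_s/R = 55.385/0.608 = 91.093 A.
P_out = V_s I_s = 55.385 × 91.093 = 5045.2 W.
P_in = P_out/η = 5045.2/0.884 = 5707.2 W.
I_p = P_in/V_p = 5707.2/120 = 47.6 A.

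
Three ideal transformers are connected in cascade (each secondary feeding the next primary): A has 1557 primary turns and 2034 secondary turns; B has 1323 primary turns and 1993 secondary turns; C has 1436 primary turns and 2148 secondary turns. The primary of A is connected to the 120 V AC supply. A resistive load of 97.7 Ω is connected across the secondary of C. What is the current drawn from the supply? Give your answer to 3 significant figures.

Secondary of A: V = 120.00 × 2034/1557 = 156.76 V.
Secondary of B: V = 156.76 × 1993/1323 = 236.15 V.
Secondary of C: V = 236.15 × 2148/1436 = 353.24 V.
I_load = 353.24/97.7 = 3.6156 A, so P_out = 353.24 × 3.6156 = 1277.2 W.
All ideal ⇒ P_in = P_out, so I_supply = 1277.2/120 = 10.6 A.

I_supply ≈ 10.6 A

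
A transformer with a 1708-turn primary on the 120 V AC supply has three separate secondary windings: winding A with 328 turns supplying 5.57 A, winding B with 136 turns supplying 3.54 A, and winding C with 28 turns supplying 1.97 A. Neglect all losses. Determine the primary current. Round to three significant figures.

I_p ≈ 1.38 A

V_A = 120 × 328/1708 = 23.044 V; V_B = 120 × 136/1708 = 9.5550 V; V_C = 120 × 28/1708 = 1.9672 V.
P_out = V_A I_A + V_B I_B + V_C I_C = 23.044×5.57 + 9.5550×3.54 + 1.9672×1.97 = 128.36 + 33.825 + 3.8754 = 166.06 W.
Ideal ⇒ P_in = P_out, so I_p = P_out/V_p = 166.06/120 = 1.38 A.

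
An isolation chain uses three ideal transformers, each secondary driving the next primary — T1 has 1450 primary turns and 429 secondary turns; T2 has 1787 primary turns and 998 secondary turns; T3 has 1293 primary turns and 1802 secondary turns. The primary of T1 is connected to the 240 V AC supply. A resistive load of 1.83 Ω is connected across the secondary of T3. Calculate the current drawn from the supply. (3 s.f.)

After T1: V = 240.00 × 429/1450 = 71.007 V.
After T2: V = 71.007 × 998/1787 = 39.656 V.
After T3: V = 39.656 × 1802/1293 = 55.267 V.
I_load = 55.267/1.83 = 30.200 A, so P_out = 55.267 × 30.200 = 1669.1 W.
All ideal ⇒ P_in = P_out, so I_supply = 1669.1/240 = 6.95 A.

I_supply ≈ 6.95 A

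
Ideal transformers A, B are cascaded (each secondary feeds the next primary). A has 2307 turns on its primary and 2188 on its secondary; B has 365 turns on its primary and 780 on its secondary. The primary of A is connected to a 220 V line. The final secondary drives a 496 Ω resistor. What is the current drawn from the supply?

After A: V = 220.00 × 2188/2307 = 208.65 V.
After B: V = 208.65 × 780/365 = 445.89 V.
I_load = 445.89/496 = 0.89896 A, so P_out = 445.89 × 0.89896 = 400.84 W.
All ideal ⇒ P_in = P_out, so I_supply = 400.84/220 = 1.82 A.

I_supply ≈ 1.82 A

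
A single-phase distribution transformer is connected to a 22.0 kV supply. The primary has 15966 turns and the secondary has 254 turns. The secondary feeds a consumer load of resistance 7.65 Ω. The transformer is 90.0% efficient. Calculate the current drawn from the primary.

V_s = 22000 × 254/15966 = 349.99 V.
I_s = V_s/R = 349.99/7.65 = 45.751 A.
P_out = V_s I_s = 349.99 × 45.751 = 16012 W.
P_in = P_out/η = 16012/0.900 = 17792 W.
I_p = P_in/V_p = 17792/22000 = 0.809 A.

I_p ≈ 0.809 A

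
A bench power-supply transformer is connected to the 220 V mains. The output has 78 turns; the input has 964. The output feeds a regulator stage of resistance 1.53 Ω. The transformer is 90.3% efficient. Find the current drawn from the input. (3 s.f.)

I_in ≈ 1.04 A

V_out = 220 × 78/964 = 17.801 V.
I_out = V_out/R = 17.801/1.53 = 11.635 A.
P_out = V_out I_out = 17.801 × 11.635 = 207.10 W.
P_in = P_out/η = 207.10/0.903 = 229.35 W.
I_in = P_in/V_in = 229.35/220 = 1.04 A.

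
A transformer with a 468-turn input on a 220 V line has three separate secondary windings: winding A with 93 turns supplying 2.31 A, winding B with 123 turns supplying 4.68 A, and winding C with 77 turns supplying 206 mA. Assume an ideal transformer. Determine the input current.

I_in ≈ 1.72 A

V_A = 220 × 93/468 = 43.718 V; V_B = 220 × 123/468 = 57.821 V; V_C = 220 × 77/468 = 36.197 V.
P_out = V_A I_A + V_B I_B + V_C I_C = 43.718×2.31 + 57.821×4.68 + 36.197×0.206 = 100.99 + 270.60 + 7.4565 = 379.04 W.
Ideal ⇒ P_in = P_out, so I_in = P_out/V_in = 379.04/220 = 1.72 A.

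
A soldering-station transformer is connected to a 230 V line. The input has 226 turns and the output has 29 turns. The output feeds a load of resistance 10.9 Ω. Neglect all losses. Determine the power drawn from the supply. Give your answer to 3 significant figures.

V_out = V_in × N_out/N_in = 230 × 29/226 = 29.513 V.
I_out = V_out/R = 29.513/10.9 = 2.7076 A.
I_in = I_out × N_out/N_in = 2.7076 × 29/226 = 0.34744 A.
P = V_in I_in = 230 × 0.34744 = 79.9 W.

P ≈ 79.9 W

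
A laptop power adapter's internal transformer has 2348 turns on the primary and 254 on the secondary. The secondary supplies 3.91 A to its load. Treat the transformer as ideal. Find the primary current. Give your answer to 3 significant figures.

I_p ≈ 0.423 A

For an ideal transformer I_p/I_s = N_s/N_p, so I_p = 3.91 × 254/2348 = 0.423 A.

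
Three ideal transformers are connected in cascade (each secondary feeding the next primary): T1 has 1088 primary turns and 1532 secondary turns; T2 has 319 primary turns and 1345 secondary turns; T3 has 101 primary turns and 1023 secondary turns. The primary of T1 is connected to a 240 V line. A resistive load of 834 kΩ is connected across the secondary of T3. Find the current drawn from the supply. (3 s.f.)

I_supply ≈ 1.04 A

Secondary of T1: V = 240.00 × 1532/1088 = 337.94 V.
Secondary of T2: V = 337.94 × 1345/319 = 1424.9 V.
Secondary of T3: V = 1424.9 × 1023/101 = 14432 V.
I_load = 14432/834000 = 0.017305 A, so P_out = 14432 × 0.017305 = 249.74 W.
All ideal ⇒ P_in = P_out, so I_supply = 249.74/240 = 1.04 A.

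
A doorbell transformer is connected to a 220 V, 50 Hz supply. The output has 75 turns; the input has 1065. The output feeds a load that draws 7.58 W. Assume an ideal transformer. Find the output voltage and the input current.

V_out ≈ 15.5 V, I_in ≈ 0.0345 A

V_out = V_in × N_out/N_in = 220 × 75/1065 = 15.493 V.
I_out = P/V_out = 7.58/15.493 = 0.48925 A.
I_in = I_out × N_out/N_in = 0.48925 × 75/1065 = 0.0345 A.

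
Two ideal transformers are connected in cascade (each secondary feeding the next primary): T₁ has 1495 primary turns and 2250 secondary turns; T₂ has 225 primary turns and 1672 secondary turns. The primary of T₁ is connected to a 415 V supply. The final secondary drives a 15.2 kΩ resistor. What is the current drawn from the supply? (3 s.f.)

I_supply ≈ 3.42 A

After T₁: V = 415.00 × 2250/1495 = 624.58 V.
After T₂: V = 624.58 × 1672/225 = 4641.3 V.
I_load = 4641.3/15200 = 0.30535 A, so P_out = 4641.3 × 0.30535 = 1417.2 W.
All ideal ⇒ P_in = P_out, so I_supply = 1417.2/415 = 3.42 A.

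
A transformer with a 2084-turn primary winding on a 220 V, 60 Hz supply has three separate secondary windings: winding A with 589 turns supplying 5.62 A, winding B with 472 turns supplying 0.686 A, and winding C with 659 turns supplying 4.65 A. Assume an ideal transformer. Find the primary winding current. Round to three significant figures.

V_A = 220 × 589/2084 = 62.179 V; V_B = 220 × 472/2084 = 49.827 V; V_C = 220 × 659/2084 = 69.568 V.
P_out = V_A I_A + V_B I_B + V_C I_C = 62.179×5.62 + 49.827×0.686 + 69.568×4.65 = 349.44 + 34.181 + 323.49 = 707.12 W.
Ideal ⇒ P_in = P_out, so I_p = P_out/V_p = 707.12/220 = 3.21 A.

I_p ≈ 3.21 A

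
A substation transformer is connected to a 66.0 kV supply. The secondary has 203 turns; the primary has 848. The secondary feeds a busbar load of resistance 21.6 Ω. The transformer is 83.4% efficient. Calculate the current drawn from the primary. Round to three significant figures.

V_s = 66000 × 203/848 = 15800 V.
I_s = V_s/R = 15800/21.6 = 731.46 A.
P_out = V_s I_s = 15800 × 731.46 = 1.1557×10^7 W.
P_in = P_out/η = 1.1557×10^7/0.834 = 1.3857×10^7 W.
I_p = P_in/V_p = 1.3857×10^7/66000 = 210 A.

I_p ≈ 210 A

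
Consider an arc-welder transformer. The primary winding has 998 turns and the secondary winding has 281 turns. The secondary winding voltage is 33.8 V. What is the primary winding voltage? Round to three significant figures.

V_p/V_s = N_p/N_s, so V_p = 33.8 × 998/281 = 120 V.

V_p ≈ 120 V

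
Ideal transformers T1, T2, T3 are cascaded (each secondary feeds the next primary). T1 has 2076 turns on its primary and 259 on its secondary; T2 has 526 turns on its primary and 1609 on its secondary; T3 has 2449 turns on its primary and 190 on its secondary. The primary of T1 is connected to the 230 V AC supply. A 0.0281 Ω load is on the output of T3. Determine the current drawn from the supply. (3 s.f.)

After T1: V = 230.00 × 259/2076 = 28.695 V.
After T2: V = 28.695 × 1609/526 = 87.775 V.
After T3: V = 87.775 × 190/2449 = 6.8098 V.
I_load = 6.8098/0.0281 = 242.34 A, so P_out = 6.8098 × 242.34 = 1650.3 W.
All ideal ⇒ P_in = P_out, so I_supply = 1650.3/230 = 7.18 A.

I_supply ≈ 7.18 A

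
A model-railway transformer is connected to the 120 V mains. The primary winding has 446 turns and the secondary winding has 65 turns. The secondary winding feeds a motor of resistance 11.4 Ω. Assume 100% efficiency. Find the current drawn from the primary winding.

I_p ≈ 0.224 A

V_s = V_p × N_s/N_p = 120 × 65/446 = 17.489 V.
I_s = V_s/R = 17.489/11.4 = 1.5341 A.
For an ideal transformer I_p N_p = I_s N_s, so I_p = 1.5341 × 65/446 = 0.224 A.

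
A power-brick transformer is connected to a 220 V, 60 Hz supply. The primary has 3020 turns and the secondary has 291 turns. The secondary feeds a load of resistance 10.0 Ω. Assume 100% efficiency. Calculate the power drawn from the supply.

P ≈ 44.9 W

V_s = V_p × N_s/N_p = 220 × 291/3020 = 21.199 V.
I_s = V_s/R = 21.199/10.0 = 2.1199 A.
I_p = I_s × N_s/N_p = 2.1199 × 291/3020 = 0.20427 A.
P = V_p I_p = 220 × 0.20427 = 44.9 W.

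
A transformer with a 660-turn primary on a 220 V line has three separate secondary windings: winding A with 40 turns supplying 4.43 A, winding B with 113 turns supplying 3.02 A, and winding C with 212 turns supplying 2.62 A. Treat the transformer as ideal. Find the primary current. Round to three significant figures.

I_p ≈ 1.63 A

V_A = 220 × 40/660 = 13.333 V; V_B = 220 × 113/660 = 37.667 V; V_C = 220 × 212/660 = 70.667 V.
P_out = V_A I_A + V_B I_B + V_C I_C = 13.333×4.43 + 37.667×3.02 + 70.667×2.62 = 59.067 + 113.75 + 185.15 = 357.97 W.
Ideal ⇒ P_in = P_out, so I_p = P_out/V_p = 357.97/220 = 1.63 A.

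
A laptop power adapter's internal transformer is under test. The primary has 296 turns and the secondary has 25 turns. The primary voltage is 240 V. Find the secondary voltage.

V_s/V_p = N_s/N_p, so V_s = 240 × 25/296 = 20.3 V.

V_s ≈ 20.3 V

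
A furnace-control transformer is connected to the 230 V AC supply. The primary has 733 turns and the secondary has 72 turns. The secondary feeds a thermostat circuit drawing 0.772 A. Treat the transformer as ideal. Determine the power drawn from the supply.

P ≈ 17.4 W

I_p = I_s × N_s/N_p = 0.772 × 72/733 = 0.075831 A.
P = V_p I_p = 230 × 0.075831 = 17.4 W.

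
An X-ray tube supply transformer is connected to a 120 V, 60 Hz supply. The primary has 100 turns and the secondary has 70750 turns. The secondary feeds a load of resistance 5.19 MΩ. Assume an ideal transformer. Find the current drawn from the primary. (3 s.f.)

V_s = V_p × N_s/N_p = 120 × 70750/100 = 84900 V.
I_s = V_s/R = 84900/(5.19×10^6) = 0.016358 A.
For an ideal transformer I_p N_p = I_s N_s, so I_p = 0.016358 × 70750/100 = 11.6 A.

I_p ≈ 11.6 A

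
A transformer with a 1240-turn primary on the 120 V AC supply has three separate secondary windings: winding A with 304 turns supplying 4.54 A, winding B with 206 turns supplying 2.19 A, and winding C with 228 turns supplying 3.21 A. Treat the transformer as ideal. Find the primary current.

V_A = 120 × 304/1240 = 29.419 V; V_B = 120 × 206/1240 = 19.935 V; V_C = 120 × 228/1240 = 22.065 V.
P_out = V_A I_A + V_B I_B + V_C I_C = 29.419×4.54 + 19.935×2.19 + 22.065×3.21 = 133.56 + 43.659 + 70.827 = 248.05 W.
Ideal ⇒ P_in = P_out, so I_p = P_out/V_p = 248.05/120 = 2.07 A.

I_p ≈ 2.07 A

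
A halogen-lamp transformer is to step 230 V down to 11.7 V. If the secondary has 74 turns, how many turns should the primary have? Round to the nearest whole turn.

N_p = 1455 turns

N_p/N_s = V_p/V_s, so N_p = 74 × 230/11.7 = 1454.7 ≈ 1455 turns.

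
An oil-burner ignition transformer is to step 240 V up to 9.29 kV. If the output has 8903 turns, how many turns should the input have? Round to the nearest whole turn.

N_in/N_out = V_in/V_out, so N_in = 8903 × 240/9290 = 230.0 ≈ 230 turns.

N_in = 230 turns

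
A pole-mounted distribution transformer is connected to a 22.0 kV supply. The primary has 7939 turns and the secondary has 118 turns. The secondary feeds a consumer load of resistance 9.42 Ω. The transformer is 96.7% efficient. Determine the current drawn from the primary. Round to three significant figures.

V_s = 22000 × 118/7939 = 326.99 V.
I_s = V_s/R = 326.99/9.42 = 34.713 A.
P_out = V_s I_s = 326.99 × 34.713 = 11351 W.
P_in = P_out/η = 11351/0.967 = 11738 W.
I_p = P_in/V_p = 11738/22000 = 0.534 A.

I_p ≈ 0.534 A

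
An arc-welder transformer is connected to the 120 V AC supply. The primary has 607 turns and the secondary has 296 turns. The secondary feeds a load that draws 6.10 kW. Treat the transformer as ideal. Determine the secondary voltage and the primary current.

V_s ≈ 58.5 V, I_p ≈ 50.8 A

V_s = V_p × N_s/N_p = 120 × 296/607 = 58.517 V.
I_s = P/V_s = 6100/58.517 = 104.24 A.
I_p = I_s × N_s/N_p = 104.24 × 296/607 = 50.8 A.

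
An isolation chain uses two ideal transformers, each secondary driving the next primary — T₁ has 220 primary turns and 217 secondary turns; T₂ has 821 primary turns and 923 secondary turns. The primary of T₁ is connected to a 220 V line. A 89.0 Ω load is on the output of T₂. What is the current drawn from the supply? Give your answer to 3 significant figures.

I_supply ≈ 3.04 A

After T₁: V = 220.00 × 217/220 = 217.00 V.
After T₂: V = 217.00 × 923/821 = 243.96 V.
I_load = 243.96/89.0 = 2.7411 A, so P_out = 243.96 × 2.7411 = 668.72 W.
All ideal ⇒ P_in = P_out, so I_supply = 668.72/220 = 3.04 A.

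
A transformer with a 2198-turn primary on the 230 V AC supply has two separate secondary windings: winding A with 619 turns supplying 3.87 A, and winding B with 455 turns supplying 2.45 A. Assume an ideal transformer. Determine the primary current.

I_p ≈ 1.60 A

V_A = 230 × 619/2198 = 64.773 V; V_B = 230 × 455/2198 = 47.611 V.
P_out = V_A I_A + V_B I_B = 64.773×3.87 + 47.611×2.45 = 250.67 + 116.65 = 367.32 W.
Ideal ⇒ P_in = P_out, so I_p = P_out/V_p = 367.32/230 = 1.60 A.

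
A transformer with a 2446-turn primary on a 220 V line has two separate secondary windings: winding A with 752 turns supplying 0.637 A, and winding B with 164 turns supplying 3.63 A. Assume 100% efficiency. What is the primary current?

I_p ≈ 0.439 A

V_A = 220 × 752/2446 = 67.637 V; V_B = 220 × 164/2446 = 14.751 V.
P_out = V_A I_A + V_B I_B = 67.637×0.637 + 14.751×3.63 = 43.085 + 53.545 = 96.629 W.
Ideal ⇒ P_in = P_out, so I_p = P_out/V_p = 96.629/220 = 0.439 A.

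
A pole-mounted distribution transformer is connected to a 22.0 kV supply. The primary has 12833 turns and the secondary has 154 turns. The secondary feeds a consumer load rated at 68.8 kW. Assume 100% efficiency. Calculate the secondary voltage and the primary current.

V_s = V_p × N_s/N_p = 22000 × 154/12833 = 264.01 V.
I_s = P/V_s = 68800/264.01 = 260.60 A.
I_p = I_s × N_s/N_p = 260.60 × 154/12833 = 3.13 A.

V_s ≈ 264 V, I_p ≈ 3.13 A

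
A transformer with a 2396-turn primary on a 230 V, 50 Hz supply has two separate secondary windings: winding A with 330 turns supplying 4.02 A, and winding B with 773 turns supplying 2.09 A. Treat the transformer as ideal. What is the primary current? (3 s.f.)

I_p ≈ 1.23 A

V_A = 230 × 330/2396 = 31.678 V; V_B = 230 × 773/2396 = 74.203 V.
P_out = V_A I_A + V_B I_B = 31.678×4.02 + 74.203×2.09 = 127.34 + 155.08 = 282.43 W.
Ideal ⇒ P_in = P_out, so I_p = P_out/V_p = 282.43/230 = 1.23 A.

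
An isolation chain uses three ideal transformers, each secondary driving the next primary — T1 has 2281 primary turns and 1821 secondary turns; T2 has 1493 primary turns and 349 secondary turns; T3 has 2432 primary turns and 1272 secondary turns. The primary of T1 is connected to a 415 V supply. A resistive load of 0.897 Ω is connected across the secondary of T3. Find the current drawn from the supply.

I_supply ≈ 4.41 A

Secondary of T1: V = 415.00 × 1821/2281 = 331.31 V.
Secondary of T2: V = 331.31 × 349/1493 = 77.446 V.
Secondary of T3: V = 77.446 × 1272/2432 = 40.506 V.
I_load = 40.506/0.897 = 45.157 A, so P_out = 40.506 × 45.157 = 1829.2 W.
All ideal ⇒ P_in = P_out, so I_supply = 1829.2/415 = 4.41 A.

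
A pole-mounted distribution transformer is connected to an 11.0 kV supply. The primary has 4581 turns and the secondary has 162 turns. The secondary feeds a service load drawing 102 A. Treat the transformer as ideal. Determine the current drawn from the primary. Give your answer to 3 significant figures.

I_p ≈ 3.61 A

For an ideal transformer I_p N_p = I_s N_s, so I_p = 102 × 162/4581 = 3.61 A.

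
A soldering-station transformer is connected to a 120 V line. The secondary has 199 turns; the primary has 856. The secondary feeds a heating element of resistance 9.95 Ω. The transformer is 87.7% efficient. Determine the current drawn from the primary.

V_s = 120 × 199/856 = 27.897 V.
I_s = V_s/R = 27.897/9.95 = 2.8037 A.
P_out = V_s I_s = 27.897 × 2.8037 = 78.216 W.
P_in = P_out/η = 78.216/0.877 = 89.186 W.
I_p = P_in/V_p = 89.186/120 = 0.743 A.

I_p ≈ 0.743 A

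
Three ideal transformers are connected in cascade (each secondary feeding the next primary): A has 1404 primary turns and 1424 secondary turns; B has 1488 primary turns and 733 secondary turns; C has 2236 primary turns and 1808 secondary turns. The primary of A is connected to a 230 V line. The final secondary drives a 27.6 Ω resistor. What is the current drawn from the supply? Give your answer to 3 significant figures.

Secondary of A: V = 230.00 × 1424/1404 = 233.28 V.
Secondary of B: V = 233.28 × 733/1488 = 114.91 V.
Secondary of C: V = 114.91 × 1808/2236 = 92.918 V.
I_load = 92.918/27.6 = 3.3666 A, so P_out = 92.918 × 3.3666 = 312.82 W.
All ideal ⇒ P_in = P_out, so I_supply = 312.82/230 = 1.36 A.

I_supply ≈ 1.36 A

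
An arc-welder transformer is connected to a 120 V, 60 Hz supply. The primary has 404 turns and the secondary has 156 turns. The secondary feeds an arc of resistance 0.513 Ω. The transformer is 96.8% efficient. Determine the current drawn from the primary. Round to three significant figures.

I_p ≈ 36.0 A

V_s = 120 × 156/404 = 46.337 V.
I_s = V_s/R = 46.337/0.513 = 90.325 A.
P_out = V_s I_s = 46.337 × 90.325 = 4185.3 W.
P_in = P_out/η = 4185.3/0.968 = 4323.7 W.
I_p = P_in/V_p = 4323.7/120 = 36.0 A.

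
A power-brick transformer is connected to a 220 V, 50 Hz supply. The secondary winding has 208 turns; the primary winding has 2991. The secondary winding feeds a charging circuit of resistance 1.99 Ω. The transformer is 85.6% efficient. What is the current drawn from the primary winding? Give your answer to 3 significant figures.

I_p ≈ 0.625 A

V_s = 220 × 208/2991 = 15.299 V.
I_s = V_s/R = 15.299/1.99 = 7.6881 A.
P_out = V_s I_s = 15.299 × 7.6881 = 117.62 W.
P_in = P_out/η = 117.62/0.856 = 137.41 W.
I_p = P_in/V_p = 137.41/220 = 0.625 A.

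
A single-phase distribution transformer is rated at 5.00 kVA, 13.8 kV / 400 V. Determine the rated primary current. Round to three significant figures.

I_p = S/V_p = 5000/13800 = 0.362 A.

I_p ≈ 0.362 A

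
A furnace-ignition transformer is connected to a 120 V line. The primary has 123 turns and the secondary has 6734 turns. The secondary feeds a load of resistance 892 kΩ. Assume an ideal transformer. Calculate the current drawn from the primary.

V_s = V_p × N_s/N_p = 120 × 6734/123 = 6569.8 V.
I_s = V_s/R = 6569.8/892000 = 0.0073652 A.
For an ideal transformer I_p N_p = I_s N_s, so I_p = 0.0073652 × 6734/123 = 0.403 A.

I_p ≈ 0.403 A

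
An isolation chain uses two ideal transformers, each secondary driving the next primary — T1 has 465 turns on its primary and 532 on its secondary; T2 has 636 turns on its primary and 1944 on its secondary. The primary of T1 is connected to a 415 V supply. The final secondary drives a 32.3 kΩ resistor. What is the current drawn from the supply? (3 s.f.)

After T1: V = 415.00 × 532/465 = 474.80 V.
After T2: V = 474.80 × 1944/636 = 1451.3 V.
I_load = 1451.3/32300 = 0.044931 A, so P_out = 1451.3 × 0.044931 = 65.206 W.
All ideal ⇒ P_in = P_out, so I_supply = 65.206/415 = 0.157 A.

I_supply ≈ 0.157 A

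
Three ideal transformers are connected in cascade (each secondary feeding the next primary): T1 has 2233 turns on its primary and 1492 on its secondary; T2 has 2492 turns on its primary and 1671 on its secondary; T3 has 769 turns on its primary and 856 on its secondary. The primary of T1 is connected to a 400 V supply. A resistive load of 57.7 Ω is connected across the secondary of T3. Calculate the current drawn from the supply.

After T1: V = 400.00 × 1492/2233 = 267.26 V.
After T2: V = 267.26 × 1671/2492 = 179.21 V.
After T3: V = 179.21 × 856/769 = 199.49 V.
I_load = 199.49/57.7 = 3.4573 A, so P_out = 199.49 × 3.4573 = 689.69 W.
All ideal ⇒ P_in = P_out, so I_supply = 689.69/400 = 1.72 A.

I_supply ≈ 1.72 A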